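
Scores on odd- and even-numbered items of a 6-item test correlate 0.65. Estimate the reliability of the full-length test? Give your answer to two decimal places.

Apply the Spearman-Brown correction with n = 2:
r_full = 2(0.65) / (1 + 0.65)
       = 1.3000 / 1.6500 = 0.7879

0.79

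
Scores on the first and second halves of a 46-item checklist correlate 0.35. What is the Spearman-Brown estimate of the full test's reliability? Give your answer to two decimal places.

The full test is twice the length of either half (n = 2).
r_full = 2(0.35) / (1 + 0.35)
       = 0.7000 / 1.3500 = 0.5185

0.52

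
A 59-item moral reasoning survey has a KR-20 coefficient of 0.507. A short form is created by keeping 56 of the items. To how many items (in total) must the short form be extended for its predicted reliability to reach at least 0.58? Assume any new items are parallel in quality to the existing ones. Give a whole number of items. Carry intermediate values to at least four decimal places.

80

First, r for the 56-item form: n = 56/59 = 0.9492, so r_56 = 0.9492·0.507/(1 + (0.9492 − 1)·0.507) = 0.4940
Length factor from the short form to reach 0.58: n' = 0.58(1 − 0.4940) / [0.4940(1 − 0.58)] ≈ 1.4145
Total items = 1.4145 × 56 = 79.21, rounded up to 80.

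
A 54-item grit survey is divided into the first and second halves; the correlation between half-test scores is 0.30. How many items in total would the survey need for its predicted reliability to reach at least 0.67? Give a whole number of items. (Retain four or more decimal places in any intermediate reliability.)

Corrected full-test reliability: r_full = 2 × 0.30 / (1 + 0.30) ≈ 0.4615
n = r_tgt(1 − r_full) / [r_full(1 − r_tgt)] = 0.67 × 0.5385 / (0.4615 × 0.33) ≈ 2.3691
Required items = 2.3691 × 54 = 127.93, so 128 items.

128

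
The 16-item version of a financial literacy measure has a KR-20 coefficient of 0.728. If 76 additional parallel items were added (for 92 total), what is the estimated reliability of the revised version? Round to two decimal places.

Length ratio n = 92/16 = 5.75
Spearman-Brown: r_new = n·r / (1 + (n − 1)·r)
r_new = 5.75·0.728 / [1 + (5.75 − 1)·0.728]
     = 4.1860 / 4.4580 = 0.9390

0.94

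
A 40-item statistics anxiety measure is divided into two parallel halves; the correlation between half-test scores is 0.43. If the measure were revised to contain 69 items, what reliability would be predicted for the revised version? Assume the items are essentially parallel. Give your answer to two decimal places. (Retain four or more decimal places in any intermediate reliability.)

0.72

Spearman-Brown correction (n = 2): r_full = 2·0.43/(1 + 0.43) = 0.6014
Then adjust to 69 items: n = 69/40 = 1.7250
r_new = n·r_full / (1 + (n − 1)·r_full) = 1.0374 / 1.4360 ≈ 0.7224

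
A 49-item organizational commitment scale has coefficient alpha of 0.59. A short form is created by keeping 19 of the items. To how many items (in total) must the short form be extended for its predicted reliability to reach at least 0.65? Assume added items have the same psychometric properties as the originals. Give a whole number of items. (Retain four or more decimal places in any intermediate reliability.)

First, r for the 19-item form: n = 19/49 = 0.3878, so r_19 = 0.3878·0.59/(1 + (0.3878 − 1)·0.59) = 0.3582
Then solve for n' with r_old = 0.3582, r_target = 0.65: n' = 0.65(1 − 0.3582)/[0.3582(1 − 0.65)] = 3.3275
Items = 3.3275 × 19 ≈ 63.22 → 64

64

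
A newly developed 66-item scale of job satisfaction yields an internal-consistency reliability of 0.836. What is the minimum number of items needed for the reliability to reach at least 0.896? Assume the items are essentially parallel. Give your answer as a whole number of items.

Spearman-Brown solved for the length factor n:
n = r_target (1 − r_old) / [ r_old (1 − r_target) ]
n = [0.896 × 0.164] / [0.836 × 0.104]
n = 0.146944 / 0.086944 ≈ 1.6901
1.6901 × 66 = 111.55 → 112 items

112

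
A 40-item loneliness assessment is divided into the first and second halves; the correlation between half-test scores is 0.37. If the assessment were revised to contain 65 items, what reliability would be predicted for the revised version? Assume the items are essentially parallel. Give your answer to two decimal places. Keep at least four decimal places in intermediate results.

Full-test reliability from the split-half r: r_full = 2(0.37)/(1 + 0.37) = 0.5401
Length factor from 40 to 65 items: n = 65/40 = 1.6250
r_new = n·r_full / (1 + (n − 1)·r_full) = 0.8777 / 1.3376 ≈ 0.6562

0.66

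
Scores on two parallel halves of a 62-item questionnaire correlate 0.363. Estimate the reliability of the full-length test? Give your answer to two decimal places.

The full test is twice the length of either half (n = 2).
r_full = 2r_hh / (1 + r_hh) = 2 × 0.363 / (1 + 0.363)
       = 0.7260 / 1.3630 = 0.5326

0.53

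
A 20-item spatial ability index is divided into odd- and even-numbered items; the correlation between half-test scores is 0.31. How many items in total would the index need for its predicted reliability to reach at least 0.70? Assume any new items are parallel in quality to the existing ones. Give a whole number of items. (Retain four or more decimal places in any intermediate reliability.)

52

r_full = 2(0.31)/(1 + 0.31) = 0.4733
Solve Spearman-Brown for n: n = 0.70(1 − 0.4733) / [0.4733(1 − 0.70)] = 2.5966
Items = 2.5966 × 20 ≈ 51.93 → 52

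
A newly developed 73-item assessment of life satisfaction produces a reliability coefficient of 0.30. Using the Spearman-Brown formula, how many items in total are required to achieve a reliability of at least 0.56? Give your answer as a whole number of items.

Spearman-Brown solved for the length factor n:
n = r*(1 − r) / [ r (1 − r*) ]
n = 0.56 × (1 − 0.30) / [ 0.30 × (1 − 0.56) ]
  = 0.3920 / 0.1320 = 2.9697
Items needed = n × 73 = 2.9697 × 73 ≈ 216.79 → round up to 217

217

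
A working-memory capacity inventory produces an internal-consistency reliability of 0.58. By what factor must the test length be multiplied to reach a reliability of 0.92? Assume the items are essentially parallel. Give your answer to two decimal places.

n = 0.92 × (1 − 0.58) / [ 0.58 × (1 − 0.92) ]
  = 0.3864 / 0.0464 = 8.3276

8.33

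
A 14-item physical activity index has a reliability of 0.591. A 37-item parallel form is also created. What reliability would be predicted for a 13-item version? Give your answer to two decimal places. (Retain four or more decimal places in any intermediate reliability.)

Only the ratio of lengths matters: n = 13/14 = 0.9286
r_{13} = n·r / (1 + (n − 1)·r) = 0.5488 / 0.9578 ≈ 0.5730

0.57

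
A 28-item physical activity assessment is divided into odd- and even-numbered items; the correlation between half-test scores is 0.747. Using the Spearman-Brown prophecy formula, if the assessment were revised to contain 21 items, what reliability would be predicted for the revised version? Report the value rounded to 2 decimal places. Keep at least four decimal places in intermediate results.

Spearman-Brown correction (n = 2): r_full = 2·0.747/(1 + 0.747) = 0.8552
Length factor from 28 to 21 items: n = 21/28 = 0.7500
r_new = n·r_full / (1 + (n − 1)·r_full) = 0.6414 / 0.7862 ≈ 0.8158

0.82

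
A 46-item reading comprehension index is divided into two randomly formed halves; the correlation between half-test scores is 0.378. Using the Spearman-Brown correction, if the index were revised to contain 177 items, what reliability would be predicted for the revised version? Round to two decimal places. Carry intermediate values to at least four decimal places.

0.82

Spearman-Brown correction (n = 2): r_full = 2·0.378/(1 + 0.378) = 0.5486
Length factor from 46 to 177 items: n = 177/46 = 3.8478
r_new = n·r_full / (1 + (n − 1)·r_full) = 2.1109 / 2.5623 ≈ 0.8238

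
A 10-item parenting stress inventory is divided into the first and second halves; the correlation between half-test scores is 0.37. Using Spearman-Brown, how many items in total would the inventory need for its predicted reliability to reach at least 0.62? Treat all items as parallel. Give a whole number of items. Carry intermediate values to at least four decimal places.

Corrected full-test reliability: r_full = 2 × 0.37 / (1 + 0.37) ≈ 0.5401
Solve Spearman-Brown for n: n = 0.62(1 − 0.5401) / [0.5401(1 − 0.62)] = 1.3893
Items = 1.3893 × 10 ≈ 13.89 → 14

14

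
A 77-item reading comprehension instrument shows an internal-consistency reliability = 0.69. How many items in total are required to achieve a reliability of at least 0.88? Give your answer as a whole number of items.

254

n = [0.88 × 0.31] / [0.69 × 0.12]
n = 0.2728 / 0.0828 ≈ 3.2947
3.2947 × 77 = 253.69 → 254 items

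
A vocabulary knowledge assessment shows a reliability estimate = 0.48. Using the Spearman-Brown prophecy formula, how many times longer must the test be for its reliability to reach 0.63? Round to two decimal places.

1.84

Invert Spearman-Brown to solve for n:
n = r_target (1 − r_old) / [ r_old (1 − r_target) ]
n = 0.63(1 − 0.48) / [0.48(1 − 0.63)]
  = 0.3276 / 0.1776 = 1.8446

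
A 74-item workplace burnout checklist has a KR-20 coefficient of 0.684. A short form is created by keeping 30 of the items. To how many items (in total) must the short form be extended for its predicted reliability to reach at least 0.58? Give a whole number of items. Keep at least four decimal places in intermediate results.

First, r for the 30-item form: n = 30/74 = 0.4054, so r_30 = 0.4054·0.684/(1 + (0.4054 − 1)·0.684) = 0.4674
Length factor from the short form to reach 0.58: n' = 0.58(1 − 0.4674) / [0.4674(1 − 0.58)] ≈ 1.5736
Total items = 1.5736 × 30 = 47.21, rounded up to 48.

48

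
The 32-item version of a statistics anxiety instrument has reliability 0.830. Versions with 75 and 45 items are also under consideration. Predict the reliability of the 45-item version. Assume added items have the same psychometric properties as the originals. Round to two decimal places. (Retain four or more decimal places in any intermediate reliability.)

0.87

Only the ratio of lengths matters: n = 45/32 = 1.4062
r_{45} = n·r / (1 + (n − 1)·r) = 1.1671 / 1.3371 ≈ 0.8729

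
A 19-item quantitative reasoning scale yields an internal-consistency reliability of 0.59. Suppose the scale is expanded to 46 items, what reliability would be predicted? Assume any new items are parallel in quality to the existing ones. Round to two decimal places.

Length ratio n = 46/19 = 2.4211
r_new = (2.4211 × 0.59) / (1 + (2.4211 − 1) × 0.59)
     = 1.4284 / 1.8384 = 0.7770

0.78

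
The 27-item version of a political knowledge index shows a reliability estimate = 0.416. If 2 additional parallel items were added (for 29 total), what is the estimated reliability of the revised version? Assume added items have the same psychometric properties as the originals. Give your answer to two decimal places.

0.43

n = 29/27 = 1.0741
Spearman-Brown: r_new = n·r / (1 + (n − 1)·r)
r_new = (1.0741 × 0.416) / (1 + (1.0741 − 1) × 0.416)
r_new = 0.4468 / 1.0308 ≈ 0.4334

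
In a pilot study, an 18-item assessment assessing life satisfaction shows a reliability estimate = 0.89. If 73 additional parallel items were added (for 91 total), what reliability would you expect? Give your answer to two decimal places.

0.98

n = 91/18 = 5.0556
r_new = (5.0556 × 0.89) / (1 + (5.0556 − 1) × 0.89)
r_new = 4.4995 / 4.6095 ≈ 0.9761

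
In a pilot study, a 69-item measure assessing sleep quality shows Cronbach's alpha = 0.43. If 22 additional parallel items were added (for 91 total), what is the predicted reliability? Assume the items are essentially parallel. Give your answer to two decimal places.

0.50

Length ratio n = 91/69 = 1.3188
r_new = (1.3188 × 0.43) / (1 + (1.3188 − 1) × 0.43)
     = 0.5671 / 1.1371 = 0.4987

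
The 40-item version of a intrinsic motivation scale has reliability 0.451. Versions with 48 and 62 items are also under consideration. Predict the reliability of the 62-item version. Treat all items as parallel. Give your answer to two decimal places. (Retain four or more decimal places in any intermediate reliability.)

0.56

The 48-item form is not needed; work directly from the 40-item form with n = 62/40 = 1.5500.
r_{62} = n·r / (1 + (n − 1)·r) = 0.6991 / 1.2481 ≈ 0.5601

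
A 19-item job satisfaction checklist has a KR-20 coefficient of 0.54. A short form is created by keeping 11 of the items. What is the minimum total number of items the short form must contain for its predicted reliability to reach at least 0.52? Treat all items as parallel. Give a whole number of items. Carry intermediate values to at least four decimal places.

18

First, r for the 11-item form: n = 11/19 = 0.5789, so r_11 = 0.5789·0.54/(1 + (0.5789 − 1)·0.54) = 0.4046
Then solve for n' with r_old = 0.4046, r_target = 0.52: n' = 0.52(1 − 0.4046)/[0.4046(1 − 0.52)] = 1.5942
Total items = 1.5942 × 11 = 17.54, rounded up to 18.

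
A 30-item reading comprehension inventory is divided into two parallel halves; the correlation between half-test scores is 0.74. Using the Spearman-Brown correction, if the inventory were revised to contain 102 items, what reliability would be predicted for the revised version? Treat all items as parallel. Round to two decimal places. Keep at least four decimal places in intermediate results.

0.95

Spearman-Brown correction (n = 2): r_full = 2·0.74/(1 + 0.74) = 0.8506
Then adjust to 102 items: n = 102/30 = 3.4000
r_new = n·r_full / (1 + (n − 1)·r_full) = 2.8920 / 3.0414 ≈ 0.9509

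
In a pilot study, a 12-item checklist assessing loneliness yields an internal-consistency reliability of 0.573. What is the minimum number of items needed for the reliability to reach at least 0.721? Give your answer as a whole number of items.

24

n = [0.721 × 0.427] / [0.573 × 0.279]
n = 0.307867 / 0.159867 ≈ 1.9258
Items needed = n × 12 = 1.9258 × 12 ≈ 23.11 → round up to 24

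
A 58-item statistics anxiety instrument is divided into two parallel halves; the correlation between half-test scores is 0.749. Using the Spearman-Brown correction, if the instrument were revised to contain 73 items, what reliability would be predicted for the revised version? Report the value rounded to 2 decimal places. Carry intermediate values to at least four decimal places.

First correct the split-half correlation to full-test reliability: r_full = 2 × 0.749 / (1 + 0.749) ≈ 0.8565
Then adjust to 73 items: n = 73/58 = 1.2586
r_new = n·r_full / (1 + (n − 1)·r_full) = 1.0780 / 1.2215 ≈ 0.8825

0.88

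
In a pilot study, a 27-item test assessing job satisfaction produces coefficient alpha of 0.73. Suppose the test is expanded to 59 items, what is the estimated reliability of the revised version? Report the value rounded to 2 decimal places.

Length ratio n = 59/27 = 2.1852
r_new = 2.1852·0.73 / [1 + (2.1852 − 1)·0.73]
r_new = 1.5952 / 1.8652 ≈ 0.8552

0.86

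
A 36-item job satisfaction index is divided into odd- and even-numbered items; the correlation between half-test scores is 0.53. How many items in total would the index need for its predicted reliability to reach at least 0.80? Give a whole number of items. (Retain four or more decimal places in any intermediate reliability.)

64

Corrected full-test reliability: r_full = 2 × 0.53 / (1 + 0.53) ≈ 0.6928
Solve Spearman-Brown for n: n = 0.80(1 − 0.6928) / [0.6928(1 − 0.80)] = 1.7737
Required items = 1.7737 × 36 = 63.85, so 64 items.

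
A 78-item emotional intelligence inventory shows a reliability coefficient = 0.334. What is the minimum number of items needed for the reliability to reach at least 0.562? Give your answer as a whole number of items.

200

Spearman-Brown solved for the length factor n:
n = r_target (1 − r_old) / [ r_old (1 − r_target) ]
n = [0.562 × 0.666] / [0.334 × 0.438]
  = 0.374292 / 0.146292 = 2.5585
2.5585 × 78 = 199.56 → 200 items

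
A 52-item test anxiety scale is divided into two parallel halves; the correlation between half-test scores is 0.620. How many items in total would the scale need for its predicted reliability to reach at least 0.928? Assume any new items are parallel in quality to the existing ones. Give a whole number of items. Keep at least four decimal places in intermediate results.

Corrected full-test reliability: r_full = 2 × 0.620 / (1 + 0.620) ≈ 0.7654
n = r_tgt(1 − r_full) / [r_full(1 − r_tgt)] = 0.928 × 0.2346 / (0.7654 × 0.072) ≈ 3.9505
Required items = 3.9505 × 52 = 205.43, so 206 items.

206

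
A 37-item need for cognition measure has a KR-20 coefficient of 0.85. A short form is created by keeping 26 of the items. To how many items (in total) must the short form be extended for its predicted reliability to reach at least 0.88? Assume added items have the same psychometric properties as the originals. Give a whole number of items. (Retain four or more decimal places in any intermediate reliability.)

Short-form reliability: n = 26/37 = 0.7027; r_26 = n·r/(1+(n−1)r) ≈ 0.7993
Length factor from the short form to reach 0.88: n' = 0.88(1 − 0.7993) / [0.7993(1 − 0.88)] ≈ 1.8414
Items = 1.8414 × 26 ≈ 47.88 → 48

48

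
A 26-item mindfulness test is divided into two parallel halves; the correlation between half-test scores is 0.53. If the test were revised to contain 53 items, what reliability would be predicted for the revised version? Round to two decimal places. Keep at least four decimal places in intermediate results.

Spearman-Brown correction (n = 2): r_full = 2·0.53/(1 + 0.53) = 0.6928
Length factor from 26 to 53 items: n = 53/26 = 2.0385
r_new = n·r_full / (1 + (n − 1)·r_full) = 1.4123 / 1.7195 ≈ 0.8213

0.82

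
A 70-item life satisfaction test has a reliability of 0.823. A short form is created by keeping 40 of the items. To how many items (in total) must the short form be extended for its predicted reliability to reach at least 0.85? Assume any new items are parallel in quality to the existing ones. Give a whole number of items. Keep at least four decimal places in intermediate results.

First, r for the 40-item form: n = 40/70 = 0.5714, so r_40 = 0.5714·0.823/(1 + (0.5714 − 1)·0.823) = 0.7265
Then solve for n' with r_old = 0.7265, r_target = 0.85: n' = 0.85(1 − 0.7265)/[0.7265(1 − 0.85)] = 2.1333
Total items = 2.1333 × 40 = 85.33, rounded up to 86.

86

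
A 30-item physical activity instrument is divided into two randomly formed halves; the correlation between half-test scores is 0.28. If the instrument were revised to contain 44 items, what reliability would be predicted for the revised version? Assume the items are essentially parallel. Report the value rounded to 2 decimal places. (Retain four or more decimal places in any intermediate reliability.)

Full-test reliability from the split-half r: r_full = 2(0.28)/(1 + 0.28) = 0.4375
Length factor from 30 to 44 items: n = 44/30 = 1.4667
r_new = n·r_full / (1 + (n − 1)·r_full) = 0.6417 / 1.2042 ≈ 0.5329

0.53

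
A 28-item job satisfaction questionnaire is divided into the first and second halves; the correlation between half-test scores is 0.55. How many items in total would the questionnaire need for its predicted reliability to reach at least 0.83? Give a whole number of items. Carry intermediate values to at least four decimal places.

56

r_full = 2(0.55)/(1 + 0.55) = 0.7097
Solve Spearman-Brown for n: n = 0.83(1 − 0.7097) / [0.7097(1 − 0.83)] = 1.9971
Required items = 1.9971 × 28 = 55.92, so 56 items.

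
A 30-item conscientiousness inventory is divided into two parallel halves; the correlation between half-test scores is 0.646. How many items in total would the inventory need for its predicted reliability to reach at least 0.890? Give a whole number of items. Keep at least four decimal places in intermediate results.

67

r_full = 2(0.646)/(1 + 0.646) = 0.7849
n = r_tgt(1 − r_full) / [r_full(1 − r_tgt)] = 0.890 × 0.2151 / (0.7849 × 0.110) ≈ 2.2173
Items = 2.2173 × 30 ≈ 66.52 → 67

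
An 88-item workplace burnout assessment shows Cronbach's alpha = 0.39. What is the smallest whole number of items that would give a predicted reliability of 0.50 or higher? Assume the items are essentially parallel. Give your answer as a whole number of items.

Spearman-Brown solved for the length factor n:
n = r*(1 − r) / [ r (1 − r*) ]
n = 0.50(1 − 0.39) / [0.39(1 − 0.50)]
n = 0.3050 / 0.1950 ≈ 1.5641
Items needed = n × 88 = 1.5641 × 88 ≈ 137.64 → round up to 138

138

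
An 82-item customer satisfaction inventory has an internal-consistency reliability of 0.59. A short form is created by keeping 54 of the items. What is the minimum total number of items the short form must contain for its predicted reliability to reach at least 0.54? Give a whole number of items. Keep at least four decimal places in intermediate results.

67

First, r for the 54-item form: n = 54/82 = 0.6585, so r_54 = 0.6585·0.59/(1 + (0.6585 − 1)·0.59) = 0.4865
Then solve for n' with r_old = 0.4865, r_target = 0.54: n' = 0.54(1 − 0.4865)/[0.4865(1 − 0.54)] = 1.2391
Items = 1.2391 × 54 ≈ 66.91 → 67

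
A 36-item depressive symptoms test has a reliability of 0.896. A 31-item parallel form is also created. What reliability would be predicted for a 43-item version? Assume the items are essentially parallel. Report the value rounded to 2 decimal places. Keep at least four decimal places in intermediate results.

0.91

Only the ratio of lengths matters: n = 43/36 = 1.1944
r_{43} = n·r / (1 + (n − 1)·r) = 1.0702 / 1.1742 ≈ 0.9114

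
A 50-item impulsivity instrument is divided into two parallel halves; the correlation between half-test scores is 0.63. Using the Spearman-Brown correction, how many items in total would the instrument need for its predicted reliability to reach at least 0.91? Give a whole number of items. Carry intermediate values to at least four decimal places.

149

r_full = 2(0.63)/(1 + 0.63) = 0.7730
Solve Spearman-Brown for n: n = 0.91(1 − 0.7730) / [0.7730(1 − 0.91)] = 2.9692
Items = 2.9692 × 50 ≈ 148.46 → 149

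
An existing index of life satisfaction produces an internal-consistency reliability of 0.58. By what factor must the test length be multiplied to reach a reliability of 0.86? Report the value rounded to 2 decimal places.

n = [0.86 × 0.42] / [0.58 × 0.14]
  = 0.3612 / 0.0812 = 4.4483

4.45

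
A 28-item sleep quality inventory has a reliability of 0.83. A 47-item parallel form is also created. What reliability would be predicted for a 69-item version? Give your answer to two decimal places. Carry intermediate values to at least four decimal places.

0.92

Only the ratio of lengths matters: n = 69/28 = 2.4643
r_{69} = n·r / (1 + (n − 1)·r) = 2.0454 / 2.2154 ≈ 0.9233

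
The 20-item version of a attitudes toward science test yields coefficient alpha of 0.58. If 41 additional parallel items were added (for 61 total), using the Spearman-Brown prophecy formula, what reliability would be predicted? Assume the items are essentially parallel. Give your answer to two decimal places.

The new length is 61/20 = 3.05 times the old.
By Spearman-Brown, r_new = n r / (1 + (n − 1) r).
r_new = 3.05·0.58 / [1 + (3.05 − 1)·0.58]
     = 1.7690 / 2.1890 = 0.8081

0.81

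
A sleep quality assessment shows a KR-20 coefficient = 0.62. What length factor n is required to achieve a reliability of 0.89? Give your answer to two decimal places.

4.96

Invert Spearman-Brown to solve for n:
n = r*(1 − r) / [ r (1 − r*) ]
n = 0.89(1 − 0.62) / [0.62(1 − 0.89)]
n = 0.3382 / 0.0682 ≈ 4.9589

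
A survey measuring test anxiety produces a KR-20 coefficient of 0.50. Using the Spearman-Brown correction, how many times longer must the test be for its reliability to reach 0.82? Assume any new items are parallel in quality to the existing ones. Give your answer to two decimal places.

4.56

Invert Spearman-Brown to solve for n:
n = r_target (1 − r_old) / [ r_old (1 − r_target) ]
n = 0.82 × (1 − 0.50) / [ 0.50 × (1 − 0.82) ]
  = 0.4100 / 0.0900 = 4.5556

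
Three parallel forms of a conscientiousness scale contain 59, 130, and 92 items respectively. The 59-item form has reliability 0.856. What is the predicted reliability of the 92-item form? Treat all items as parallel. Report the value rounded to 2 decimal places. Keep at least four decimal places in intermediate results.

0.90

Only the ratio of lengths matters: n = 92/59 = 1.5593
r_{92} = n·r / (1 + (n − 1)·r) = 1.3348 / 1.4788 ≈ 0.9026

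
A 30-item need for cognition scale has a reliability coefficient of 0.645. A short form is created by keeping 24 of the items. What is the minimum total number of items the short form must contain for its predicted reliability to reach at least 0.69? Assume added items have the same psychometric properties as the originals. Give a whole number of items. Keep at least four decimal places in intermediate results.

First, r for the 24-item form: n = 24/30 = 0.8000, so r_24 = 0.8000·0.645/(1 + (0.8000 − 1)·0.645) = 0.5924
Then solve for n' with r_old = 0.5924, r_target = 0.69: n' = 0.69(1 − 0.5924)/[0.5924(1 − 0.69)] = 1.5315
Total items = 1.5315 × 24 = 36.76, rounded up to 37.

37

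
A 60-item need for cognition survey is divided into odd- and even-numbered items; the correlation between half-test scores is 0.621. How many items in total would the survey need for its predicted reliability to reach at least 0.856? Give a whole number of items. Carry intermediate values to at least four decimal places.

109

r_full = 2(0.621)/(1 + 0.621) = 0.7662
n = r_tgt(1 − r_full) / [r_full(1 − r_tgt)] = 0.856 × 0.2338 / (0.7662 × 0.144) ≈ 1.8139
Items = 1.8139 × 60 ≈ 108.83 → 109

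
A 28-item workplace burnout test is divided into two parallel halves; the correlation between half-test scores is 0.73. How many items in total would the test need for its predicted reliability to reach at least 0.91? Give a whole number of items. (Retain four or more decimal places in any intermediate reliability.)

53

Corrected full-test reliability: r_full = 2 × 0.73 / (1 + 0.73) ≈ 0.8439
Solve Spearman-Brown for n: n = 0.91(1 − 0.8439) / [0.8439(1 − 0.91)] = 1.8703
Items = 1.8703 × 28 ≈ 52.37 → 53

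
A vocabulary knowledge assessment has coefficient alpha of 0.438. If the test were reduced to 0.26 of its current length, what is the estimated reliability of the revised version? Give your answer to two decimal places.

r_new = 0.26·0.438 / [1 + (0.26 − 1)·0.438]
r_new = 0.1139 / 0.6759 ≈ 0.1685

0.17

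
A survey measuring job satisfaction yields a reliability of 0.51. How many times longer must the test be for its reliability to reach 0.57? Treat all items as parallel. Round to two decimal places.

n = 0.57 × (1 − 0.51) / [ 0.51 × (1 − 0.57) ]
  = 0.2793 / 0.2193 = 1.2736

1.27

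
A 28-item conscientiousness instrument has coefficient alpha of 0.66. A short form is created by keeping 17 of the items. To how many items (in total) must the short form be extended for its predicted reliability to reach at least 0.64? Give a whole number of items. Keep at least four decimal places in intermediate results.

Short-form reliability: n = 17/28 = 0.6071; r_17 = n·r/(1+(n−1)r) ≈ 0.5410
Length factor from the short form to reach 0.64: n' = 0.64(1 − 0.5410) / [0.5410(1 − 0.64)] ≈ 1.5083
Total items = 1.5083 × 17 = 25.64, rounded up to 26.

26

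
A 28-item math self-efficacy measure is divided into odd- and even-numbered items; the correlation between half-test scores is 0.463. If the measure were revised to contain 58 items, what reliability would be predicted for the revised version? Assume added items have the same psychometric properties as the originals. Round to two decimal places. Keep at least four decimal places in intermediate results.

Spearman-Brown correction (n = 2): r_full = 2·0.463/(1 + 0.463) = 0.6329
Length factor from 28 to 58 items: n = 58/28 = 2.0714
r_new = n·r_full / (1 + (n − 1)·r_full) = 1.3110 / 1.6781 ≈ 0.7812

0.78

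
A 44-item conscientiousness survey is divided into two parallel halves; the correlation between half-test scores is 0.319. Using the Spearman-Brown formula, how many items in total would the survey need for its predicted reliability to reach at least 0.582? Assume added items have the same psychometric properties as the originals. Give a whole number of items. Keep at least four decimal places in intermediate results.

66

Corrected full-test reliability: r_full = 2 × 0.319 / (1 + 0.319) ≈ 0.4837
Solve Spearman-Brown for n: n = 0.582(1 − 0.4837) / [0.4837(1 − 0.582)] = 1.4862
Required items = 1.4862 × 44 = 65.39, so 66 items.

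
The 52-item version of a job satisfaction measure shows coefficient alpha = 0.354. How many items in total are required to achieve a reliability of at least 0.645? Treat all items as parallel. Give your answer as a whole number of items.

Spearman-Brown solved for the length factor n:
n = r_target (1 − r_old) / [ r_old (1 − r_target) ]
n = 0.645 × (1 − 0.354) / [ 0.354 × (1 − 0.645) ]
  = 0.416670 / 0.125670 = 3.3156
Items needed = n × 52 = 3.3156 × 52 ≈ 172.41 → round up to 173

173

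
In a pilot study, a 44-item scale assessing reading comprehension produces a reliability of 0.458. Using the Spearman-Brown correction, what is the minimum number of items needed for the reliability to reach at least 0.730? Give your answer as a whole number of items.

Spearman-Brown solved for the length factor n:
n = r*(1 − r) / [ r (1 − r*) ]
n = 0.730 × (1 − 0.458) / [ 0.458 × (1 − 0.730) ]
n = 0.395660 / 0.123660 ≈ 3.1996
3.1996 × 44 = 140.78 → 141 items

141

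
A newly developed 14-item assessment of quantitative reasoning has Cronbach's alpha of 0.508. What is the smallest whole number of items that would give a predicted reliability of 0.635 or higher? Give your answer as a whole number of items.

Invert Spearman-Brown to solve for n:
n = r_target (1 − r_old) / [ r_old (1 − r_target) ]
n = 0.635(1 − 0.508) / [0.508(1 − 0.635)]
n = 0.312420 / 0.185420 ≈ 1.6849
Items needed = n × 14 = 1.6849 × 14 ≈ 23.59 → round up to 24

24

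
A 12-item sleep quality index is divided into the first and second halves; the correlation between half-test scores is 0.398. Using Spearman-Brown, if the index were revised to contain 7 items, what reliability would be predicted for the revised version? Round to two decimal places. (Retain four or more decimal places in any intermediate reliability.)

First correct the split-half correlation to full-test reliability: r_full = 2 × 0.398 / (1 + 0.398) ≈ 0.5694
Then adjust to 7 items: n = 7/12 = 0.5833
r_new = n·r_full / (1 + (n − 1)·r_full) = 0.3321 / 0.7627 ≈ 0.4354

0.44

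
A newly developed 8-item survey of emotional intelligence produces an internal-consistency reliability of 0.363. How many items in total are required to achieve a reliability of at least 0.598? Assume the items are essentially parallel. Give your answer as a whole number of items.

21

Rearranging the Spearman-Brown formula for n,
n = r*(1 − r) / [ r (1 − r*) ]
n = 0.598 × (1 − 0.363) / [ 0.363 × (1 − 0.598) ]
  = 0.380926 / 0.145926 = 2.6104
So the test needs 2.6104 × 8 ≈ 20.88 items; rounding up, 21.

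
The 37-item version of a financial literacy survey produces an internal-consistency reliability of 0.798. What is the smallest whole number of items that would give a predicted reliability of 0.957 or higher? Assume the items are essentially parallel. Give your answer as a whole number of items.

209

Spearman-Brown solved for the length factor n:
n = r_target (1 − r_old) / [ r_old (1 − r_target) ]
n = 0.957(1 − 0.798) / [0.798(1 − 0.957)]
n = 0.193314 / 0.034314 ≈ 5.6337
Items needed = n × 37 = 5.6337 × 37 ≈ 208.45 → round up to 209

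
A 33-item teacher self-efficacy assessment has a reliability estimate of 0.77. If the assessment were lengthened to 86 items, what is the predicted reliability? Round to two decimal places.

0.90

Length ratio n = 86/33 = 2.6061
r_new = (2.6061 × 0.77) / (1 + (2.6061 − 1) × 0.77)
     = 2.0067 / 2.2367 = 0.8972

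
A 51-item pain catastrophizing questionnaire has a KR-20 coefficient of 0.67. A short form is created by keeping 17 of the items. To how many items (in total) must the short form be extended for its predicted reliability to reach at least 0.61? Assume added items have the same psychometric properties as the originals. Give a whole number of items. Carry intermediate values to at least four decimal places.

40

Short-form reliability: n = 17/51 = 0.3333; r_17 = n·r/(1+(n−1)r) ≈ 0.4036
Then solve for n' with r_old = 0.4036, r_target = 0.61: n' = 0.61(1 − 0.4036)/[0.4036(1 − 0.61)] = 2.3113
Items = 2.3113 × 17 ≈ 39.29 → 40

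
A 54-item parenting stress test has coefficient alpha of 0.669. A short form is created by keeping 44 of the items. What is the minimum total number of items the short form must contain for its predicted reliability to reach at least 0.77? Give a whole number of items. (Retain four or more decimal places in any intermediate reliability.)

90

First, r for the 44-item form: n = 44/54 = 0.8148, so r_44 = 0.8148·0.669/(1 + (0.8148 − 1)·0.669) = 0.6222
Length factor from the short form to reach 0.77: n' = 0.77(1 − 0.6222) / [0.6222(1 − 0.77)] ≈ 2.0328
Total items = 2.0328 × 44 = 89.44, rounded up to 90.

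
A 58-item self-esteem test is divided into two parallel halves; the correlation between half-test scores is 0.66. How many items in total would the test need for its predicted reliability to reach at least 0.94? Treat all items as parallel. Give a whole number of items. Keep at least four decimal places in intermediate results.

235

Corrected full-test reliability: r_full = 2 × 0.66 / (1 + 0.66) ≈ 0.7952
n = r_tgt(1 − r_full) / [r_full(1 − r_tgt)] = 0.94 × 0.2048 / (0.7952 × 0.06) ≈ 4.0349
Items = 4.0349 × 58 ≈ 234.02 → 235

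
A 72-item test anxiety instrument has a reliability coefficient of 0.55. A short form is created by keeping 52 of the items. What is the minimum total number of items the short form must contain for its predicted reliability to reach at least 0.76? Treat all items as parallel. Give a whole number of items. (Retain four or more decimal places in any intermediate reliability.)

187

Short-form reliability: n = 52/72 = 0.7222; r_52 = n·r/(1+(n−1)r) ≈ 0.4688
Length factor from the short form to reach 0.76: n' = 0.76(1 − 0.4688) / [0.4688(1 − 0.76)] ≈ 3.5882
Total items = 3.5882 × 52 = 186.59, rounded up to 187.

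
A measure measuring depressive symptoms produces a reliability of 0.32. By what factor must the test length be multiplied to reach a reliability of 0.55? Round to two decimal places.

Spearman-Brown solved for the length factor n:
n = r_target (1 − r_old) / [ r_old (1 − r_target) ]
n = 0.55(1 − 0.32) / [0.32(1 − 0.55)]
  = 0.3740 / 0.1440 = 2.5972

2.60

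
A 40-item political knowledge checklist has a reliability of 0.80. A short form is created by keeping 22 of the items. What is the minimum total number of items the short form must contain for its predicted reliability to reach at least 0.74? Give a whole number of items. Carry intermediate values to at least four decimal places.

Short-form reliability: n = 22/40 = 0.5500; r_22 = n·r/(1+(n−1)r) ≈ 0.6875
Length factor from the short form to reach 0.74: n' = 0.74(1 − 0.6875) / [0.6875(1 − 0.74)] ≈ 1.2937
Items = 1.2937 × 22 ≈ 28.46 → 29

29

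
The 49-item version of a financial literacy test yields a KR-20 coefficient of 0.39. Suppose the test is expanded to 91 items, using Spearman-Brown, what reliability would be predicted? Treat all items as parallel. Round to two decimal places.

0.54

Length ratio n = 91/49 = 1.8571
Apply the Spearman-Brown prophecy formula, r' = nr / [1 + (n − 1)r]:
r_new = (1.8571 × 0.39) / (1 + (1.8571 − 1) × 0.39)
r_new = 0.7243 / 1.3343 ≈ 0.5428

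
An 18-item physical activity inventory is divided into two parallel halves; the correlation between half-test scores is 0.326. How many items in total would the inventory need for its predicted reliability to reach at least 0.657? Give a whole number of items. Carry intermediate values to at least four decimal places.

Corrected full-test reliability: r_full = 2 × 0.326 / (1 + 0.326) ≈ 0.4917
n = r_tgt(1 − r_full) / [r_full(1 − r_tgt)] = 0.657 × 0.5083 / (0.4917 × 0.343) ≈ 1.9801
Required items = 1.9801 × 18 = 35.64, so 36 items.

36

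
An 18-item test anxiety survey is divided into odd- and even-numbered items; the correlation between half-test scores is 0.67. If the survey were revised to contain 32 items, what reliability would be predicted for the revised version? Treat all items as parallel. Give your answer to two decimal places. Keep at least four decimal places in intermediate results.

Full-test reliability from the split-half r: r_full = 2(0.67)/(1 + 0.67) = 0.8024
Then adjust to 32 items: n = 32/18 = 1.7778
r_new = n·r_full / (1 + (n − 1)·r_full) = 1.4265 / 1.6241 ≈ 0.8783

0.88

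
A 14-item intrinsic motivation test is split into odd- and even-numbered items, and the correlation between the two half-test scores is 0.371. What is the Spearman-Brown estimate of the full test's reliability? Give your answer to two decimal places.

Each half is half the length of the full test, so the full test is n = 2 times a half.
r_full = 2r_hh / (1 + r_hh) = 2 × 0.371 / (1 + 0.371)
       = 0.7420 / 1.3710 = 0.5412

0.54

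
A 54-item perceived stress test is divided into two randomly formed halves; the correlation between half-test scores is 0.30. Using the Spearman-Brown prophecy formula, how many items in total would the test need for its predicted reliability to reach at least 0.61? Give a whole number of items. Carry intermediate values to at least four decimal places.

99

r_full = 2(0.30)/(1 + 0.30) = 0.4615
Solve Spearman-Brown for n: n = 0.61(1 − 0.4615) / [0.4615(1 − 0.61)] = 1.8251
Items = 1.8251 × 54 ≈ 98.56 → 99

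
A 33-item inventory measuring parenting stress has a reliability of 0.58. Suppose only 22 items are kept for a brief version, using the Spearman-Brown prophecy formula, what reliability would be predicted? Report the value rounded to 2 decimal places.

0.48

The new length is 22/33 = 0.6667 times the old.
Apply the Spearman-Brown prophecy formula, r' = nr / [1 + (n − 1)r]:
r_new = (0.6667 × 0.58) / (1 + (0.6667 − 1) × 0.58)
r_new = 0.3867 / 0.8067 ≈ 0.4794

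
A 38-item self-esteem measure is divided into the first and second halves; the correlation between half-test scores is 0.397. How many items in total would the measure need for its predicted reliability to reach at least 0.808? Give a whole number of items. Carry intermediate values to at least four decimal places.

r_full = 2(0.397)/(1 + 0.397) = 0.5684
n = r_tgt(1 − r_full) / [r_full(1 − r_tgt)] = 0.808 × 0.4316 / (0.5684 × 0.192) ≈ 3.1955
Required items = 3.1955 × 38 = 121.43, so 122 items.

122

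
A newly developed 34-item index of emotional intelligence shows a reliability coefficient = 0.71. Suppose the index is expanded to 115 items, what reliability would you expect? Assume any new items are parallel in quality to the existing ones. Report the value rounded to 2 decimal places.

0.89

n = 115/34 = 3.3824
Spearman-Brown: r_new = n·r / (1 + (n − 1)·r)
r_new = 3.3824·0.71 / [1 + (3.3824 − 1)·0.71]
     = 2.4015 / 2.6915 = 0.8923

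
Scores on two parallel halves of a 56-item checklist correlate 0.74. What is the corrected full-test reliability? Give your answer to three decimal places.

Each half is half the length of the full test, so the full test is n = 2 times a half.
r_full = 2(0.74) / (1 + 0.74)
       = 1.4800 / 1.7400 = 0.8506

0.851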